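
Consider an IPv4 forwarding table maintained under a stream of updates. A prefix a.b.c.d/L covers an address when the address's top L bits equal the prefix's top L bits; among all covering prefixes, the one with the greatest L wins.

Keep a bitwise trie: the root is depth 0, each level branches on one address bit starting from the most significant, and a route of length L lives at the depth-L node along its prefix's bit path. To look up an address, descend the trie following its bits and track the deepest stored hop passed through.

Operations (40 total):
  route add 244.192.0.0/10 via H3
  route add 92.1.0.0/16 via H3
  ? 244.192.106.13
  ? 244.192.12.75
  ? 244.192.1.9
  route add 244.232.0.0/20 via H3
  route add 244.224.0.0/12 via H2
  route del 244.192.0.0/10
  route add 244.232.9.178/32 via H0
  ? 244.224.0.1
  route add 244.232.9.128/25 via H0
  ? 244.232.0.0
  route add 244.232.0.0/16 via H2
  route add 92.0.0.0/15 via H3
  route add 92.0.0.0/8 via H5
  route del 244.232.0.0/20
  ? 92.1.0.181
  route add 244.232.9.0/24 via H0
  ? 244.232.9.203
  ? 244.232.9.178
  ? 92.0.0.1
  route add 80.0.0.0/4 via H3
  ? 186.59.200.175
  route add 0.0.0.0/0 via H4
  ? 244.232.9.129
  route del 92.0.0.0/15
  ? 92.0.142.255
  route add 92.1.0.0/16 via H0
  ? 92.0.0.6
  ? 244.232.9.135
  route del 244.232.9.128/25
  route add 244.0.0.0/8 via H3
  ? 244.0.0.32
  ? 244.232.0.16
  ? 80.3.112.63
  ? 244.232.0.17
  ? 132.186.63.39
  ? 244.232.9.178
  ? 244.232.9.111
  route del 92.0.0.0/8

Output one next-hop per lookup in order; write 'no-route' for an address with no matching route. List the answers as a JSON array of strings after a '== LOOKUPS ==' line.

Trace:
  + 244.192.0.0/10 (H3) depth=10
  + 92.1.0.0/16 (H3) depth=16
  lookup 244.192.106.13: bits 1111010011 walk d0:-→d1:-→d2:-→d3:-→d4:-→d5:-→d6:-→d7:-→d8:-→d9:-→d10:H3 -> H3
  lookup 244.192.12.75: bits 1111010011 walk d0:-→d1:-→d2:-→d3:-→d4:-→d5:-→d6:-→d7:-→d8:-→d9:-→d10:H3 -> H3
  lookup 244.192.1.9: bits 1111010011 walk d0:-→d1:-→d2:-→d3:-→d4:-→d5:-→d6:-→d7:-→d8:-→d9:-→d10:H3 -> H3
  + 244.232.0.0/20 (H3) depth=20
  + 244.224.0.0/12 (H2) depth=12
  - 244.192.0.0/10 clear@10
  + 244.232.9.178/32 (H0) depth=32
  lookup 244.224.0.1: bits 111101001110 walk d0:-→d1:-→d2:-→d3:-→d4:-→d5:-→d6:-→d7:-→d8:-→d9:-→d10:-→d11:-→d12:H2 -> H2
  + 244.232.9.128/25 (H0) depth=25
  lookup 244.232.0.0: bits 11110100111010000000 walk d0:-→d1:-→d2:-→d3:-→d4:-→d5:-→d6:-→d7:-→d8:-→d9:-→d10:-→d11:-→d12:H2→d13:-→d14:-→d15:-→d16:-→d17:-→d18:-→d19:-→d20:H3 -> H3
  + 244.232.0.0/16 (H2) depth=16
  + 92.0.0.0/15 (H3) depth=15
  + 92.0.0.0/8 (H5) depth=8
  - 244.232.0.0/20 clear@20
  lookup 92.1.0.181: bits 0101110000000001 walk d0:-→d1:-→d2:-→d3:-→d4:-→d5:-→d6:-→d7:-→d8:H5→d9:-→d10:-→d11:-→d12:-→d13:-→d14:-→d15:H3→d16:H3 -> H3
  + 244.232.9.0/24 (H0) depth=24
  lookup 244.232.9.203: bits 1111010011101000000010011 walk d0:-→d1:-→d2:-→d3:-→d4:-→d5:-→d6:-→d7:-→d8:-→d9:-→d10:-→d11:-→d12:H2→d13:-→d14:-→d15:-→d16:H2→d17:-→d18:-→d19:-→d20:-→d21:-→d22:-→d23:-→d24:H0→d25:H0 -> H0
  lookup 244.232.9.178: bits 11110100111010000000100110110010 walk d0:-→d1:-→d2:-→d3:-→d4:-→d5:-→d6:-→d7:-→d8:-→d9:-→d10:-→d11:-→d12:H2→d13:-→d14:-→d15:-→d16:H2→d17:-→d18:-→d19:-→d20:-→d21:-→d22:-→d23:-→d24:H0→d25:H0→d26:-→d27:-→d28:-→d29:-→d30:-→d31:-→d32:H0 -> H0
  lookup 92.0.0.1: bits 010111000000000 walk d0:-→d1:-→d2:-→d3:-→d4:-→d5:-→d6:-→d7:-→d8:H5→d9:-→d10:-→d11:-→d12:-→d13:-→d14:-→d15:H3 -> H3
  + 80.0.0.0/4 (H3) depth=4
  lookup 186.59.200.175: bits 1 walk d0:-→d1:- -> no-route
  + 0.0.0.0/0 (H4) depth=0
  lookup 244.232.9.129: bits 11110100111010000000100110 walk d0:H4→d1:-→d2:-→d3:-→d4:-→d5:-→d6:-→d7:-→d8:-→d9:-→d10:-→d11:-→d12:H2→d13:-→d14:-→d15:-→d16:H2→d17:-→d18:-→d19:-→d20:-→d21:-→d22:-→d23:-→d24:H0→d25:H0→d26:- -> H0
  - 92.0.0.0/15 clear@15
  lookup 92.0.142.255: bits 010111000000000 walk d0:H4→d1:-→d2:-→d3:-→d4:H3→d5:-→d6:-→d7:-→d8:H5→d9:-→d10:-→d11:-→d12:-→d13:-→d14:-→d15:- -> H5
  + 92.1.0.0/16 (H0) depth=16
  lookup 92.0.0.6: bits 010111000000000 walk d0:H4→d1:-→d2:-→d3:-→d4:H3→d5:-→d6:-→d7:-→d8:H5→d9:-→d10:-→d11:-→d12:-→d13:-→d14:-→d15:- -> H5
  lookup 244.232.9.135: bits 11110100111010000000100110 walk d0:H4→d1:-→d2:-→d3:-→d4:-→d5:-→d6:-→d7:-→d8:-→d9:-→d10:-→d11:-→d12:H2→d13:-→d14:-→d15:-→d16:H2→d17:-→d18:-→d19:-→d20:-→d21:-→d22:-→d23:-→d24:H0→d25:H0→d26:- -> H0
  - 244.232.9.128/25 clear@25
  + 244.0.0.0/8 (H3) depth=8
  lookup 244.0.0.32: bits 11110100 walk d0:H4→d1:-→d2:-→d3:-→d4:-→d5:-→d6:-→d7:-→d8:H3 -> H3
  lookup 244.232.0.16: bits 11110100111010000000 walk d0:H4→d1:-→d2:-→d3:-→d4:-→d5:-→d6:-→d7:-→d8:H3→d9:-→d10:-→d11:-→d12:H2→d13:-→d14:-→d15:-→d16:H2→d17:-→d18:-→d19:-→d20:- -> H2
  lookup 80.3.112.63: bits 0101 walk d0:H4→d1:-→d2:-→d3:-→d4:H3 -> H3
  lookup 244.232.0.17: bits 11110100111010000000 walk d0:H4→d1:-→d2:-→d3:-→d4:-→d5:-→d6:-→d7:-→d8:H3→d9:-→d10:-→d11:-→d12:H2→d13:-→d14:-→d15:-→d16:H2→d17:-→d18:-→d19:-→d20:- -> H2
  lookup 132.186.63.39: bits 1 walk d0:H4→d1:- -> H4
  lookup 244.232.9.178: bits 11110100111010000000100110110010 walk d0:H4→d1:-→d2:-→d3:-→d4:-→d5:-→d6:-→d7:-→d8:H3→d9:-→d10:-→d11:-→d12:H2→d13:-→d14:-→d15:-→d16:H2→d17:-→d18:-→d19:-→d20:-→d21:-→d22:-→d23:-→d24:H0→d25:-→d26:-→d27:-→d28:-→d29:-→d30:-→d31:-→d32:H0 -> H0
  lookup 244.232.9.111: bits 111101001110100000001001 walk d0:H4→d1:-→d2:-→d3:-→d4:-→d5:-→d6:-→d7:-→d8:H3→d9:-→d10:-→d11:-→d12:H2→d13:-→d14:-→d15:-→d16:H2→d17:-→d18:-→d19:-→d20:-→d21:-→d22:-→d23:-→d24:H0 -> H0
  - 92.0.0.0/8 clear@8

== LOOKUPS ==
["H3","H3","H3","H2","H3","H3","H0","H0","H3","no-route","H0","H5","H5","H0","H3","H2","H3","H2","H4","H0","H0"]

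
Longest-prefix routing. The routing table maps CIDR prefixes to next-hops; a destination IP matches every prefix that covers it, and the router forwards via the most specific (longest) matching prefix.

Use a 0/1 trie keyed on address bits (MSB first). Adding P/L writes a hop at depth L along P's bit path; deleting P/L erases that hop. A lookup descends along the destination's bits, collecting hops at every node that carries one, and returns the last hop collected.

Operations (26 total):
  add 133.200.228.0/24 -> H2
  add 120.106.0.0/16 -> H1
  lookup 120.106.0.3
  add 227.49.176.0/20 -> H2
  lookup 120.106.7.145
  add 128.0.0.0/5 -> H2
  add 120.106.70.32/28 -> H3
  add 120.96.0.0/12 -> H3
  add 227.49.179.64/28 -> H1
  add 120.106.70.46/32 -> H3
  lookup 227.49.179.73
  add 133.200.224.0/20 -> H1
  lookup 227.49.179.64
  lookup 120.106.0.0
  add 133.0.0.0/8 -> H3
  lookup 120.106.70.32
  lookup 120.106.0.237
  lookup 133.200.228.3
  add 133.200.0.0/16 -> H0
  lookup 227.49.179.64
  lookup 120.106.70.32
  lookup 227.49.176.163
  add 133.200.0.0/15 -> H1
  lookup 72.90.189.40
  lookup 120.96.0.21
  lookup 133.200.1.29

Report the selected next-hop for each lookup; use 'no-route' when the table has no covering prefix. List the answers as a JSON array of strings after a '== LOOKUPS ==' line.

Apply in order:
  + 133.200.228.0/24 (H2) depth=24
  + 120.106.0.0/16 (H1) depth=16
  ? 120.106.0.3  path d0:-→d1:-→d2:-→d3:-→d4:-→d5:-→d6:-→d7:-→d8:-→d9:-→d10:-→d11:-→d12:-→d13:-→d14:-→d15:-→d16:H1  best=H1
  + 227.49.176.0/20 (H2) depth=20
  ? 120.106.7.145  path d0:-→d1:-→d2:-→d3:-→d4:-→d5:-→d6:-→d7:-→d8:-→d9:-→d10:-→d11:-→d12:-→d13:-→d14:-→d15:-→d16:H1  best=H1
  + 128.0.0.0/5 (H2) depth=5
  + 120.106.70.32/28 (H3) depth=28
  + 120.96.0.0/12 (H3) depth=12
  + 227.49.179.64/28 (H1) depth=28
  + 120.106.70.46/32 (H3) depth=32
  ? 227.49.179.73  path d0:-→d1:-→d2:-→d3:-→d4:-→d5:-→d6:-→d7:-→d8:-→d9:-→d10:-→d11:-→d12:-→d13:-→d14:-→d15:-→d16:-→d17:-→d18:-→d19:-→d20:H2→d21:-→d22:-→d23:-→d24:-→d25:-→d26:-→d27:-→d28:H1  best=H1
  + 133.200.224.0/20 (H1) depth=20
  ? 227.49.179.64  path d0:-→d1:-→d2:-→d3:-→d4:-→d5:-→d6:-→d7:-→d8:-→d9:-→d10:-→d11:-→d12:-→d13:-→d14:-→d15:-→d16:-→d17:-→d18:-→d19:-→d20:H2→d21:-→d22:-→d23:-→d24:-→d25:-→d26:-→d27:-→d28:H1  best=H1
  ? 120.106.0.0  path d0:-→d1:-→d2:-→d3:-→d4:-→d5:-→d6:-→d7:-→d8:-→d9:-→d10:-→d11:-→d12:H3→d13:-→d14:-→d15:-→d16:H1→d17:-  best=H1
  + 133.0.0.0/8 (H3) depth=8
  ? 120.106.70.32  path d0:-→d1:-→d2:-→d3:-→d4:-→d5:-→d6:-→d7:-→d8:-→d9:-→d10:-→d11:-→d12:H3→d13:-→d14:-→d15:-→d16:H1→d17:-→d18:-→d19:-→d20:-→d21:-→d22:-→d23:-→d24:-→d25:-→d26:-→d27:-→d28:H3  best=H3
  ? 120.106.0.237  path d0:-→d1:-→d2:-→d3:-→d4:-→d5:-→d6:-→d7:-→d8:-→d9:-→d10:-→d11:-→d12:H3→d13:-→d14:-→d15:-→d16:H1→d17:-  best=H1
  ? 133.200.228.3  path d0:-→d1:-→d2:-→d3:-→d4:-→d5:H2→d6:-→d7:-→d8:H3→d9:-→d10:-→d11:-→d12:-→d13:-→d14:-→d15:-→d16:-→d17:-→d18:-→d19:-→d20:H1→d21:-→d22:-→d23:-→d24:H2  best=H2
  + 133.200.0.0/16 (H0) depth=16
  ? 227.49.179.64  path d0:-→d1:-→d2:-→d3:-→d4:-→d5:-→d6:-→d7:-→d8:-→d9:-→d10:-→d11:-→d12:-→d13:-→d14:-→d15:-→d16:-→d17:-→d18:-→d19:-→d20:H2→d21:-→d22:-→d23:-→d24:-→d25:-→d26:-→d27:-→d28:H1  best=H1
  ? 120.106.70.32  path d0:-→d1:-→d2:-→d3:-→d4:-→d5:-→d6:-→d7:-→d8:-→d9:-→d10:-→d11:-→d12:H3→d13:-→d14:-→d15:-→d16:H1→d17:-→d18:-→d19:-→d20:-→d21:-→d22:-→d23:-→d24:-→d25:-→d26:-→d27:-→d28:H3  best=H3
  ? 227.49.176.163  path d0:-→d1:-→d2:-→d3:-→d4:-→d5:-→d6:-→d7:-→d8:-→d9:-→d10:-→d11:-→d12:-→d13:-→d14:-→d15:-→d16:-→d17:-→d18:-→d19:-→d20:H2→d21:-→d22:-  best=H2
  + 133.200.0.0/15 (H1) depth=15
  ? 72.90.189.40  path d0:-→d1:-→d2:-  best=no-route
  ? 120.96.0.21  path d0:-→d1:-→d2:-→d3:-→d4:-→d5:-→d6:-→d7:-→d8:-→d9:-→d10:-→d11:-→d12:H3  best=H3
  ? 133.200.1.29  path d0:-→d1:-→d2:-→d3:-→d4:-→d5:H2→d6:-→d7:-→d8:H3→d9:-→d10:-→d11:-→d12:-→d13:-→d14:-→d15:H1→d16:H0  best=H0

== LOOKUPS ==
["H1","H1","H1","H1","H1","H3","H1","H2","H1","H3","H2","no-route","H3","H0"]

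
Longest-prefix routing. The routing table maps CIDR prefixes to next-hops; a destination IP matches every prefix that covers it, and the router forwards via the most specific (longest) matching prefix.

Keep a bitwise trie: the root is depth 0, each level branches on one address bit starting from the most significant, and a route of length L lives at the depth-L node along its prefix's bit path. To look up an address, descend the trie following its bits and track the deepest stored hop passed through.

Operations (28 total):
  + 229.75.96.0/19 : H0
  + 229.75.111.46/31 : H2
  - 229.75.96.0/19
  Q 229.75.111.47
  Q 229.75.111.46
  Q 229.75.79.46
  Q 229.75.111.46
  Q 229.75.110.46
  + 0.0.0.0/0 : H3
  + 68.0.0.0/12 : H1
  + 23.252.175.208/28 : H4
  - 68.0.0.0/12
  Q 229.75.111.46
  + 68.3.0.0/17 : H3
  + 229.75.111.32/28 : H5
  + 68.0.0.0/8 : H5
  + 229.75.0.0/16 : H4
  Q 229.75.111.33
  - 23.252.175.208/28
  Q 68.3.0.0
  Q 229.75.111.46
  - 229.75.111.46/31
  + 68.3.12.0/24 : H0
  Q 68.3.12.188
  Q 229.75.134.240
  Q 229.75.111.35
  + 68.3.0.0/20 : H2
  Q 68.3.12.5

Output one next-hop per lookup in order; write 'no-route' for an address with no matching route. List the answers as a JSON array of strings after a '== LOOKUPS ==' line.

Process each operation:
  + 229.75.96.0/19 (H0) depth=19
  + 229.75.111.46/31 (H2) depth=31
  - 229.75.96.0/19 clear@19
  lookup 229.75.111.47: bits 1110010101001011011011110010111 walk d0:-→d1:-→d2:-→d3:-→d4:-→d5:-→d6:-→d7:-→d8:-→d9:-→d10:-→d11:-→d12:-→d13:-→d14:-→d15:-→d16:-→d17:-→d18:-→d19:-→d20:-→d21:-→d22:-→d23:-→d24:-→d25:-→d26:-→d27:-→d28:-→d29:-→d30:-→d31:H2 -> H2
  lookup 229.75.111.46: bits 1110010101001011011011110010111 walk d0:-→d1:-→d2:-→d3:-→d4:-→d5:-→d6:-→d7:-→d8:-→d9:-→d10:-→d11:-→d12:-→d13:-→d14:-→d15:-→d16:-→d17:-→d18:-→d19:-→d20:-→d21:-→d22:-→d23:-→d24:-→d25:-→d26:-→d27:-→d28:-→d29:-→d30:-→d31:H2 -> H2
  lookup 229.75.79.46: bits 111001010100101101 walk d0:-→d1:-→d2:-→d3:-→d4:-→d5:-→d6:-→d7:-→d8:-→d9:-→d10:-→d11:-→d12:-→d13:-→d14:-→d15:-→d16:-→d17:-→d18:- -> no-route
  lookup 229.75.111.46: bits 1110010101001011011011110010111 walk d0:-→d1:-→d2:-→d3:-→d4:-→d5:-→d6:-→d7:-→d8:-→d9:-→d10:-→d11:-→d12:-→d13:-→d14:-→d15:-→d16:-→d17:-→d18:-→d19:-→d20:-→d21:-→d22:-→d23:-→d24:-→d25:-→d26:-→d27:-→d28:-→d29:-→d30:-→d31:H2 -> H2
  lookup 229.75.110.46: bits 11100101010010110110111 walk d0:-→d1:-→d2:-→d3:-→d4:-→d5:-→d6:-→d7:-→d8:-→d9:-→d10:-→d11:-→d12:-→d13:-→d14:-→d15:-→d16:-→d17:-→d18:-→d19:-→d20:-→d21:-→d22:-→d23:- -> no-route
  + 0.0.0.0/0 (H3) depth=0
  + 68.0.0.0/12 (H1) depth=12
  + 23.252.175.208/28 (H4) depth=28
  - 68.0.0.0/12 clear@12
  lookup 229.75.111.46: bits 1110010101001011011011110010111 walk d0:H3→d1:-→d2:-→d3:-→d4:-→d5:-→d6:-→d7:-→d8:-→d9:-→d10:-→d11:-→d12:-→d13:-→d14:-→d15:-→d16:-→d17:-→d18:-→d19:-→d20:-→d21:-→d22:-→d23:-→d24:-→d25:-→d26:-→d27:-→d28:-→d29:-→d30:-→d31:H2 -> H2
  + 68.3.0.0/17 (H3) depth=17
  + 229.75.111.32/28 (H5) depth=28
  + 68.0.0.0/8 (H5) depth=8
  + 229.75.0.0/16 (H4) depth=16
  lookup 229.75.111.33: bits 1110010101001011011011110010 walk d0:H3→d1:-→d2:-→d3:-→d4:-→d5:-→d6:-→d7:-→d8:-→d9:-→d10:-→d11:-→d12:-→d13:-→d14:-→d15:-→d16:H4→d17:-→d18:-→d19:-→d20:-→d21:-→d22:-→d23:-→d24:-→d25:-→d26:-→d27:-→d28:H5 -> H5
  - 23.252.175.208/28 clear@28
  lookup 68.3.0.0: bits 01000100000000110 walk d0:H3→d1:-→d2:-→d3:-→d4:-→d5:-→d6:-→d7:-→d8:H5→d9:-→d10:-→d11:-→d12:-→d13:-→d14:-→d15:-→d16:-→d17:H3 -> H3
  lookup 229.75.111.46: bits 1110010101001011011011110010111 walk d0:H3→d1:-→d2:-→d3:-→d4:-→d5:-→d6:-→d7:-→d8:-→d9:-→d10:-→d11:-→d12:-→d13:-→d14:-→d15:-→d16:H4→d17:-→d18:-→d19:-→d20:-→d21:-→d22:-→d23:-→d24:-→d25:-→d26:-→d27:-→d28:H5→d29:-→d30:-→d31:H2 -> H2
  - 229.75.111.46/31 clear@31
  + 68.3.12.0/24 (H0) depth=24
  lookup 68.3.12.188: bits 010001000000001100001100 walk d0:H3→d1:-→d2:-→d3:-→d4:-→d5:-→d6:-→d7:-→d8:H5→d9:-→d10:-→d11:-→d12:-→d13:-→d14:-→d15:-→d16:-→d17:H3→d18:-→d19:-→d20:-→d21:-→d22:-→d23:-→d24:H0 -> H0
  lookup 229.75.134.240: bits 1110010101001011 walk d0:H3→d1:-→d2:-→d3:-→d4:-→d5:-→d6:-→d7:-→d8:-→d9:-→d10:-→d11:-→d12:-→d13:-→d14:-→d15:-→d16:H4 -> H4
  lookup 229.75.111.35: bits 1110010101001011011011110010 walk d0:H3→d1:-→d2:-→d3:-→d4:-→d5:-→d6:-→d7:-→d8:-→d9:-→d10:-→d11:-→d12:-→d13:-→d14:-→d15:-→d16:H4→d17:-→d18:-→d19:-→d20:-→d21:-→d22:-→d23:-→d24:-→d25:-→d26:-→d27:-→d28:H5 -> H5
  + 68.3.0.0/20 (H2) depth=20
  lookup 68.3.12.5: bits 010001000000001100001100 walk d0:H3→d1:-→d2:-→d3:-→d4:-→d5:-→d6:-→d7:-→d8:H5→d9:-→d10:-→d11:-→d12:-→d13:-→d14:-→d15:-→d16:-→d17:H3→d18:-→d19:-→d20:H2→d21:-→d22:-→d23:-→d24:H0 -> H0

== LOOKUPS ==
["H2","H2","no-route","H2","no-route","H2","H5","H3","H2","H0","H4","H5","H0"]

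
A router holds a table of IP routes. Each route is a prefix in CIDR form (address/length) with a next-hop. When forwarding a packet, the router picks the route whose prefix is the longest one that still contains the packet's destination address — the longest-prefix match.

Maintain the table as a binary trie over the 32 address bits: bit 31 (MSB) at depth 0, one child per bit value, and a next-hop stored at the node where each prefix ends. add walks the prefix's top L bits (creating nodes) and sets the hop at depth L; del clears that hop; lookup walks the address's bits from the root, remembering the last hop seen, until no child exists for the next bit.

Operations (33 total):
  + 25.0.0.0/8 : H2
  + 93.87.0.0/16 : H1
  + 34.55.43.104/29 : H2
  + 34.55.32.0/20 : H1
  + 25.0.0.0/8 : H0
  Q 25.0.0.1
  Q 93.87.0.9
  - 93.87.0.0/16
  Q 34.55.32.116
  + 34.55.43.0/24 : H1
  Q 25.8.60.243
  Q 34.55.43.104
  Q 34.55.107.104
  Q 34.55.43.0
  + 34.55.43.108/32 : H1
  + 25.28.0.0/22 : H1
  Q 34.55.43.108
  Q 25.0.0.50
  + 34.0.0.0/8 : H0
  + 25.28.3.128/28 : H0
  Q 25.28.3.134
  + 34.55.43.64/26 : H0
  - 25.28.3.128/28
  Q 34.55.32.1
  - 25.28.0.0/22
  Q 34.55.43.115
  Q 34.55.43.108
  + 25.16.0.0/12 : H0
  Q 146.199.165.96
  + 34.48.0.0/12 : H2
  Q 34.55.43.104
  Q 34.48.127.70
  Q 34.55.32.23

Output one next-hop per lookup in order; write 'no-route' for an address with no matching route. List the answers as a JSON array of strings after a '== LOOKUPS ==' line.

Trace:
  + 25.0.0.0/8 (H2) depth=8
  + 93.87.0.0/16 (H1) depth=16
  + 34.55.43.104/29 (H2) depth=29
  + 34.55.32.0/20 (H1) depth=20
  + 25.0.0.0/8 (H0) depth=8
  lookup 25.0.0.1: bits 00011001 walk d0:-→d1:-→d2:-→d3:-→d4:-→d5:-→d6:-→d7:-→d8:H0 -> H0
  lookup 93.87.0.9: bits 0101110101010111 walk d0:-→d1:-→d2:-→d3:-→d4:-→d5:-→d6:-→d7:-→d8:-→d9:-→d10:-→d11:-→d12:-→d13:-→d14:-→d15:-→d16:H1 -> H1
  del 93.87.0.0/16 (clear depth 16)
  lookup 34.55.32.116: bits 00100010001101110010 walk d0:-→d1:-→d2:-→d3:-→d4:-→d5:-→d6:-→d7:-→d8:-→d9:-→d10:-→d11:-→d12:-→d13:-→d14:-→d15:-→d16:-→d17:-→d18:-→d19:-→d20:H1 -> H1
  + 34.55.43.0/24 (H1) depth=24
  lookup 25.8.60.243: bits 00011001 walk d0:-→d1:-→d2:-→d3:-→d4:-→d5:-→d6:-→d7:-→d8:H0 -> H0
  lookup 34.55.43.104: bits 00100010001101110010101101101 walk d0:-→d1:-→d2:-→d3:-→d4:-→d5:-→d6:-→d7:-→d8:-→d9:-→d10:-→d11:-→d12:-→d13:-→d14:-→d15:-→d16:-→d17:-→d18:-→d19:-→d20:H1→d21:-→d22:-→d23:-→d24:H1→d25:-→d26:-→d27:-→d28:-→d29:H2 -> H2
  lookup 34.55.107.104: bits 00100010001101110 walk d0:-→d1:-→d2:-→d3:-→d4:-→d5:-→d6:-→d7:-→d8:-→d9:-→d10:-→d11:-→d12:-→d13:-→d14:-→d15:-→d16:-→d17:- -> no-route
  lookup 34.55.43.0: bits 0010001000110111001010110 walk d0:-→d1:-→d2:-→d3:-→d4:-→d5:-→d6:-→d7:-→d8:-→d9:-→d10:-→d11:-→d12:-→d13:-→d14:-→d15:-→d16:-→d17:-→d18:-→d19:-→d20:H1→d21:-→d22:-→d23:-→d24:H1→d25:- -> H1
  + 34.55.43.108/32 (H1) depth=32
  + 25.28.0.0/22 (H1) depth=22
  lookup 34.55.43.108: bits 00100010001101110010101101101100 walk d0:-→d1:-→d2:-→d3:-→d4:-→d5:-→d6:-→d7:-→d8:-→d9:-→d10:-→d11:-→d12:-→d13:-→d14:-→d15:-→d16:-→d17:-→d18:-→d19:-→d20:H1→d21:-→d22:-→d23:-→d24:H1→d25:-→d26:-→d27:-→d28:-→d29:H2→d30:-→d31:-→d32:H1 -> H1
  lookup 25.0.0.50: bits 00011001000 walk d0:-→d1:-→d2:-→d3:-→d4:-→d5:-→d6:-→d7:-→d8:H0→d9:-→d10:-→d11:- -> H0
  + 34.0.0.0/8 (H0) depth=8
  + 25.28.3.128/28 (H0) depth=28
  lookup 25.28.3.134: bits 0001100100011100000000111000 walk d0:-→d1:-→d2:-→d3:-→d4:-→d5:-→d6:-→d7:-→d8:H0→d9:-→d10:-→d11:-→d12:-→d13:-→d14:-→d15:-→d16:-→d17:-→d18:-→d19:-→d20:-→d21:-→d22:H1→d23:-→d24:-→d25:-→d26:-→d27:-→d28:H0 -> H0
  + 34.55.43.64/26 (H0) depth=26
  del 25.28.3.128/28 (clear depth 28)
  lookup 34.55.32.1: bits 00100010001101110010 walk d0:-→d1:-→d2:-→d3:-→d4:-→d5:-→d6:-→d7:-→d8:H0→d9:-→d10:-→d11:-→d12:-→d13:-→d14:-→d15:-→d16:-→d17:-→d18:-→d19:-→d20:H1 -> H1
  del 25.28.0.0/22 (clear depth 22)
  lookup 34.55.43.115: bits 001000100011011100101011011 walk d0:-→d1:-→d2:-→d3:-→d4:-→d5:-→d6:-→d7:-→d8:H0→d9:-→d10:-→d11:-→d12:-→d13:-→d14:-→d15:-→d16:-→d17:-→d18:-→d19:-→d20:H1→d21:-→d22:-→d23:-→d24:H1→d25:-→d26:H0→d27:- -> H0
  lookup 34.55.43.108: bits 00100010001101110010101101101100 walk d0:-→d1:-→d2:-→d3:-→d4:-→d5:-→d6:-→d7:-→d8:H0→d9:-→d10:-→d11:-→d12:-→d13:-→d14:-→d15:-→d16:-→d17:-→d18:-→d19:-→d20:H1→d21:-→d22:-→d23:-→d24:H1→d25:-→d26:H0→d27:-→d28:-→d29:H2→d30:-→d31:-→d32:H1 -> H1
  + 25.16.0.0/12 (H0) depth=12
  lookup 146.199.165.96: bits ε walk d0:- -> no-route
  + 34.48.0.0/12 (H2) depth=12
  lookup 34.55.43.104: bits 00100010001101110010101101101 walk d0:-→d1:-→d2:-→d3:-→d4:-→d5:-→d6:-→d7:-→d8:H0→d9:-→d10:-→d11:-→d12:H2→d13:-→d14:-→d15:-→d16:-→d17:-→d18:-→d19:-→d20:H1→d21:-→d22:-→d23:-→d24:H1→d25:-→d26:H0→d27:-→d28:-→d29:H2 -> H2
  lookup 34.48.127.70: bits 0010001000110 walk d0:-→d1:-→d2:-→d3:-→d4:-→d5:-→d6:-→d7:-→d8:H0→d9:-→d10:-→d11:-→d12:H2→d13:- -> H2
  lookup 34.55.32.23: bits 00100010001101110010 walk d0:-→d1:-→d2:-→d3:-→d4:-→d5:-→d6:-→d7:-→d8:H0→d9:-→d10:-→d11:-→d12:H2→d13:-→d14:-→d15:-→d16:-→d17:-→d18:-→d19:-→d20:H1 -> H1

== LOOKUPS ==
["H0","H1","H1","H0","H2","no-route","H1","H1","H0","H0","H1","H0","H1","no-route","H2","H2","H1"]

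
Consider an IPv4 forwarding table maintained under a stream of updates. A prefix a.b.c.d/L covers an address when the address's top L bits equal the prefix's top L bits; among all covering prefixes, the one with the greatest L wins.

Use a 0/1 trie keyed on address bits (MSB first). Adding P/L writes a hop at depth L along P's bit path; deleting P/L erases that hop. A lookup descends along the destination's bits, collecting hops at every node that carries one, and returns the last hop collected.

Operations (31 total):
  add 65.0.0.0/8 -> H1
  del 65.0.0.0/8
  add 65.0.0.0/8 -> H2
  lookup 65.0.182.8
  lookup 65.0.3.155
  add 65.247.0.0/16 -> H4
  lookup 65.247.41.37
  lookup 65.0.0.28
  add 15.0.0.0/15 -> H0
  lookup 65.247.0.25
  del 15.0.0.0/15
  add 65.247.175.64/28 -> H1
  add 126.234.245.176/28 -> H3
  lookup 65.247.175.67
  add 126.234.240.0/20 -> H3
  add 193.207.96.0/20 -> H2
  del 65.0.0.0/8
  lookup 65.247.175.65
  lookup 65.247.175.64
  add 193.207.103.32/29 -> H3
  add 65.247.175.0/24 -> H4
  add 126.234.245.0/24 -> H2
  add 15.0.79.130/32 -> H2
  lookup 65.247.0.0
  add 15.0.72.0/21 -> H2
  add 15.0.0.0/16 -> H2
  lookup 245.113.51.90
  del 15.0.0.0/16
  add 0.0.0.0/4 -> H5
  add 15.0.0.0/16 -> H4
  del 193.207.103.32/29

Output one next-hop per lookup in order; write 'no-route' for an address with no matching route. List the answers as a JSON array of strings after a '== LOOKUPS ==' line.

Trace:
  + 65.0.0.0/8 (H1) depth=8
  del 65.0.0.0/8 (clear depth 8)
  + 65.0.0.0/8 (H2) depth=8
  lookup 65.0.182.8: bits 01000001 walk d0:-→d1:-→d2:-→d3:-→d4:-→d5:-→d6:-→d7:-→d8:H2 -> H2
  lookup 65.0.3.155: bits 01000001 walk d0:-→d1:-→d2:-→d3:-→d4:-→d5:-→d6:-→d7:-→d8:H2 -> H2
  + 65.247.0.0/16 (H4) depth=16
  lookup 65.247.41.37: bits 0100000111110111 walk d0:-→d1:-→d2:-→d3:-→d4:-→d5:-→d6:-→d7:-→d8:H2→d9:-→d10:-→d11:-→d12:-→d13:-→d14:-→d15:-→d16:H4 -> H4
  lookup 65.0.0.28: bits 01000001 walk d0:-→d1:-→d2:-→d3:-→d4:-→d5:-→d6:-→d7:-→d8:H2 -> H2
  + 15.0.0.0/15 (H0) depth=15
  lookup 65.247.0.25: bits 0100000111110111 walk d0:-→d1:-→d2:-→d3:-→d4:-→d5:-→d6:-→d7:-→d8:H2→d9:-→d10:-→d11:-→d12:-→d13:-→d14:-→d15:-→d16:H4 -> H4
  del 15.0.0.0/15 (clear depth 15)
  + 65.247.175.64/28 (H1) depth=28
  + 126.234.245.176/28 (H3) depth=28
  lookup 65.247.175.67: bits 0100000111110111101011110100 walk d0:-→d1:-→d2:-→d3:-→d4:-→d5:-→d6:-→d7:-→d8:H2→d9:-→d10:-→d11:-→d12:-→d13:-→d14:-→d15:-→d16:H4→d17:-→d18:-→d19:-→d20:-→d21:-→d22:-→d23:-→d24:-→d25:-→d26:-→d27:-→d28:H1 -> H1
  + 126.234.240.0/20 (H3) depth=20
  + 193.207.96.0/20 (H2) depth=20
  del 65.0.0.0/8 (clear depth 8)
  lookup 65.247.175.65: bits 0100000111110111101011110100 walk d0:-→d1:-→d2:-→d3:-→d4:-→d5:-→d6:-→d7:-→d8:-→d9:-→d10:-→d11:-→d12:-→d13:-→d14:-→d15:-→d16:H4→d17:-→d18:-→d19:-→d20:-→d21:-→d22:-→d23:-→d24:-→d25:-→d26:-→d27:-→d28:H1 -> H1
  lookup 65.247.175.64: bits 0100000111110111101011110100 walk d0:-→d1:-→d2:-→d3:-→d4:-→d5:-→d6:-→d7:-→d8:-→d9:-→d10:-→d11:-→d12:-→d13:-→d14:-→d15:-→d16:H4→d17:-→d18:-→d19:-→d20:-→d21:-→d22:-→d23:-→d24:-→d25:-→d26:-→d27:-→d28:H1 -> H1
  + 193.207.103.32/29 (H3) depth=29
  + 65.247.175.0/24 (H4) depth=24
  + 126.234.245.0/24 (H2) depth=24
  + 15.0.79.130/32 (H2) depth=32
  lookup 65.247.0.0: bits 0100000111110111 walk d0:-→d1:-→d2:-→d3:-→d4:-→d5:-→d6:-→d7:-→d8:-→d9:-→d10:-→d11:-→d12:-→d13:-→d14:-→d15:-→d16:H4 -> H4
  + 15.0.72.0/21 (H2) depth=21
  + 15.0.0.0/16 (H2) depth=16
  lookup 245.113.51.90: bits 11 walk d0:-→d1:-→d2:- -> no-route
  del 15.0.0.0/16 (clear depth 16)
  + 0.0.0.0/4 (H5) depth=4
  + 15.0.0.0/16 (H4) depth=16
  del 193.207.103.32/29 (clear depth 29)

== LOOKUPS ==
["H2","H2","H4","H2","H4","H1","H1","H1","H4","no-route"]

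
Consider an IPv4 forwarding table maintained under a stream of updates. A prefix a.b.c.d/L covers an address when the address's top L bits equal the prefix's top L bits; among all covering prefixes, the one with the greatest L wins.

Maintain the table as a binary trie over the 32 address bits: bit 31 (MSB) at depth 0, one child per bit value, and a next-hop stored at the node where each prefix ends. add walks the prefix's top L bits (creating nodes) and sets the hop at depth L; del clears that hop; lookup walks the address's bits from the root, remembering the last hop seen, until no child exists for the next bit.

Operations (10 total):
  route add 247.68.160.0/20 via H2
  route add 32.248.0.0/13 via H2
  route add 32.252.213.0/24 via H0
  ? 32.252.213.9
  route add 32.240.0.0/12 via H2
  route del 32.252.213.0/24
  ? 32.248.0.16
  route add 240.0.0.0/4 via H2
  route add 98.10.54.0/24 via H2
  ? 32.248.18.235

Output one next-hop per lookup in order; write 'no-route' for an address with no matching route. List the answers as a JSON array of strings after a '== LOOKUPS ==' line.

Apply in order:
  add 247.68.160.0/20 -> H2 at depth 20
  add 32.248.0.0/13 -> H2 at depth 13
  add 32.252.213.0/24 -> H0 at depth 24
  ? 32.252.213.9  path d0:-→d1:-→d2:-→d3:-→d4:-→d5:-→d6:-→d7:-→d8:-→d9:-→d10:-→d11:-→d12:-→d13:H2→d14:-→d15:-→d16:-→d17:-→d18:-→d19:-→d20:-→d21:-→d22:-→d23:-→d24:H0  best=H0
  add 32.240.0.0/12 -> H2 at depth 12
  del 32.252.213.0/24 (clear depth 24)
  ? 32.248.0.16  path d0:-→d1:-→d2:-→d3:-→d4:-→d5:-→d6:-→d7:-→d8:-→d9:-→d10:-→d11:-→d12:H2→d13:H2  best=H2
  add 240.0.0.0/4 -> H2 at depth 4
  add 98.10.54.0/24 -> H2 at depth 24
  ? 32.248.18.235  path d0:-→d1:-→d2:-→d3:-→d4:-→d5:-→d6:-→d7:-→d8:-→d9:-→d10:-→d11:-→d12:H2→d13:H2  best=H2

== LOOKUPS ==
["H0","H2","H2"]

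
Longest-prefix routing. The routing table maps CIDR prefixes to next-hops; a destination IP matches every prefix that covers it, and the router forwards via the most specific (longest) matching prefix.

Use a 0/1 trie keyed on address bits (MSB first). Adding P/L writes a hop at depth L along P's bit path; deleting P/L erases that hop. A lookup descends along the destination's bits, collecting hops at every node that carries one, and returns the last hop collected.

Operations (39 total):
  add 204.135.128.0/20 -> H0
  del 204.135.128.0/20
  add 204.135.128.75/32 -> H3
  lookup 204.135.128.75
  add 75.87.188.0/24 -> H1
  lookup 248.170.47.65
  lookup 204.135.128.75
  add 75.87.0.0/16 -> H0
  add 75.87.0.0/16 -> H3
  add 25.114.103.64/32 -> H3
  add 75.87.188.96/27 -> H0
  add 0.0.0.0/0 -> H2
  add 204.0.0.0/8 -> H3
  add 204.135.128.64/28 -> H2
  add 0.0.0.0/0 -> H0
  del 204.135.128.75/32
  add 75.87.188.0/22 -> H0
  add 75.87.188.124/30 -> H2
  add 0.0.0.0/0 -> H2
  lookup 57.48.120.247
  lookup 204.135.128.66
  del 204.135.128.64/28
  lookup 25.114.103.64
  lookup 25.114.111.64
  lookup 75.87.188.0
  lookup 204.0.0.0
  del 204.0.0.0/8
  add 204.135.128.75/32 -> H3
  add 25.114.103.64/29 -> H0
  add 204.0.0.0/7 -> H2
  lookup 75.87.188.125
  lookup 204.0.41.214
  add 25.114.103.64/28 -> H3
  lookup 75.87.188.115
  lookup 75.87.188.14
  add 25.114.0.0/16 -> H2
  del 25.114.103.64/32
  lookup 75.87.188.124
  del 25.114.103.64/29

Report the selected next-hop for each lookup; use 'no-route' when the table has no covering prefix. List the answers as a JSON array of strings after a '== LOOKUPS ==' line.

Trace:
  add 204.135.128.0/20 -> H0 at depth 20
  - 204.135.128.0/20 clear@20
  add 204.135.128.75/32 -> H3 at depth 32
  lookup 204.135.128.75: bits 11001100100001111000000001001011 walk d0:-→d1:-→d2:-→d3:-→d4:-→d5:-→d6:-→d7:-→d8:-→d9:-→d10:-→d11:-→d12:-→d13:-→d14:-→d15:-→d16:-→d17:-→d18:-→d19:-→d20:-→d21:-→d22:-→d23:-→d24:-→d25:-→d26:-→d27:-→d28:-→d29:-→d30:-→d31:-→d32:H3 -> H3
  add 75.87.188.0/24 -> H1 at depth 24
  lookup 248.170.47.65: bits 11 walk d0:-→d1:-→d2:- -> no-route
  lookup 204.135.128.75: bits 11001100100001111000000001001011 walk d0:-→d1:-→d2:-→d3:-→d4:-→d5:-→d6:-→d7:-→d8:-→d9:-→d10:-→d11:-→d12:-→d13:-→d14:-→d15:-→d16:-→d17:-→d18:-→d19:-→d20:-→d21:-→d22:-→d23:-→d24:-→d25:-→d26:-→d27:-→d28:-→d29:-→d30:-→d31:-→d32:H3 -> H3
  add 75.87.0.0/16 -> H0 at depth 16
  add 75.87.0.0/16 -> H3 at depth 16
  add 25.114.103.64/32 -> H3 at depth 32
  add 75.87.188.96/27 -> H0 at depth 27
  add 0.0.0.0/0 -> H2 at depth 0
  add 204.0.0.0/8 -> H3 at depth 8
  add 204.135.128.64/28 -> H2 at depth 28
  add 0.0.0.0/0 -> H0 at depth 0
  - 204.135.128.75/32 clear@32
  add 75.87.188.0/22 -> H0 at depth 22
  add 75.87.188.124/30 -> H2 at depth 30
  add 0.0.0.0/0 -> H2 at depth 0
  lookup 57.48.120.247: bits 00 walk d0:H2→d1:-→d2:- -> H2
  lookup 204.135.128.66: bits 1100110010000111100000000100 walk d0:H2→d1:-→d2:-→d3:-→d4:-→d5:-→d6:-→d7:-→d8:H3→d9:-→d10:-→d11:-→d12:-→d13:-→d14:-→d15:-→d16:-→d17:-→d18:-→d19:-→d20:-→d21:-→d22:-→d23:-→d24:-→d25:-→d26:-→d27:-→d28:H2 -> H2
  - 204.135.128.64/28 clear@28
  lookup 25.114.103.64: bits 00011001011100100110011101000000 walk d0:H2→d1:-→d2:-→d3:-→d4:-→d5:-→d6:-→d7:-→d8:-→d9:-→d10:-→d11:-→d12:-→d13:-→d14:-→d15:-→d16:-→d17:-→d18:-→d19:-→d20:-→d21:-→d22:-→d23:-→d24:-→d25:-→d26:-→d27:-→d28:-→d29:-→d30:-→d31:-→d32:H3 -> H3
  lookup 25.114.111.64: bits 00011001011100100110 walk d0:H2→d1:-→d2:-→d3:-→d4:-→d5:-→d6:-→d7:-→d8:-→d9:-→d10:-→d11:-→d12:-→d13:-→d14:-→d15:-→d16:-→d17:-→d18:-→d19:-→d20:- -> H2
  lookup 75.87.188.0: bits 0100101101010111101111000 walk d0:H2→d1:-→d2:-→d3:-→d4:-→d5:-→d6:-→d7:-→d8:-→d9:-→d10:-→d11:-→d12:-→d13:-→d14:-→d15:-→d16:H3→d17:-→d18:-→d19:-→d20:-→d21:-→d22:H0→d23:-→d24:H1→d25:- -> H1
  lookup 204.0.0.0: bits 11001100 walk d0:H2→d1:-→d2:-→d3:-→d4:-→d5:-→d6:-→d7:-→d8:H3 -> H3
  - 204.0.0.0/8 clear@8
  add 204.135.128.75/32 -> H3 at depth 32
  add 25.114.103.64/29 -> H0 at depth 29
  add 204.0.0.0/7 -> H2 at depth 7
  lookup 75.87.188.125: bits 010010110101011110111100011111 walk d0:H2→d1:-→d2:-→d3:-→d4:-→d5:-→d6:-→d7:-→d8:-→d9:-→d10:-→d11:-→d12:-→d13:-→d14:-→d15:-→d16:H3→d17:-→d18:-→d19:-→d20:-→d21:-→d22:H0→d23:-→d24:H1→d25:-→d26:-→d27:H0→d28:-→d29:-→d30:H2 -> H2
  lookup 204.0.41.214: bits 11001100 walk d0:H2→d1:-→d2:-→d3:-→d4:-→d5:-→d6:-→d7:H2→d8:- -> H2
  add 25.114.103.64/28 -> H3 at depth 28
  lookup 75.87.188.115: bits 0100101101010111101111000111 walk d0:H2→d1:-→d2:-→d3:-→d4:-→d5:-→d6:-→d7:-→d8:-→d9:-→d10:-→d11:-→d12:-→d13:-→d14:-→d15:-→d16:H3→d17:-→d18:-→d19:-→d20:-→d21:-→d22:H0→d23:-→d24:H1→d25:-→d26:-→d27:H0→d28:- -> H0
  lookup 75.87.188.14: bits 0100101101010111101111000 walk d0:H2→d1:-→d2:-→d3:-→d4:-→d5:-→d6:-→d7:-→d8:-→d9:-→d10:-→d11:-→d12:-→d13:-→d14:-→d15:-→d16:H3→d17:-→d18:-→d19:-→d20:-→d21:-→d22:H0→d23:-→d24:H1→d25:- -> H1
  add 25.114.0.0/16 -> H2 at depth 16
  - 25.114.103.64/32 clear@32
  lookup 75.87.188.124: bits 010010110101011110111100011111 walk d0:H2→d1:-→d2:-→d3:-→d4:-→d5:-→d6:-→d7:-→d8:-→d9:-→d10:-→d11:-→d12:-→d13:-→d14:-→d15:-→d16:H3→d17:-→d18:-→d19:-→d20:-→d21:-→d22:H0→d23:-→d24:H1→d25:-→d26:-→d27:H0→d28:-→d29:-→d30:H2 -> H2
  - 25.114.103.64/29 clear@29

== LOOKUPS ==
["H3","no-route","H3","H2","H2","H3","H2","H1","H3","H2","H2","H0","H1","H2"]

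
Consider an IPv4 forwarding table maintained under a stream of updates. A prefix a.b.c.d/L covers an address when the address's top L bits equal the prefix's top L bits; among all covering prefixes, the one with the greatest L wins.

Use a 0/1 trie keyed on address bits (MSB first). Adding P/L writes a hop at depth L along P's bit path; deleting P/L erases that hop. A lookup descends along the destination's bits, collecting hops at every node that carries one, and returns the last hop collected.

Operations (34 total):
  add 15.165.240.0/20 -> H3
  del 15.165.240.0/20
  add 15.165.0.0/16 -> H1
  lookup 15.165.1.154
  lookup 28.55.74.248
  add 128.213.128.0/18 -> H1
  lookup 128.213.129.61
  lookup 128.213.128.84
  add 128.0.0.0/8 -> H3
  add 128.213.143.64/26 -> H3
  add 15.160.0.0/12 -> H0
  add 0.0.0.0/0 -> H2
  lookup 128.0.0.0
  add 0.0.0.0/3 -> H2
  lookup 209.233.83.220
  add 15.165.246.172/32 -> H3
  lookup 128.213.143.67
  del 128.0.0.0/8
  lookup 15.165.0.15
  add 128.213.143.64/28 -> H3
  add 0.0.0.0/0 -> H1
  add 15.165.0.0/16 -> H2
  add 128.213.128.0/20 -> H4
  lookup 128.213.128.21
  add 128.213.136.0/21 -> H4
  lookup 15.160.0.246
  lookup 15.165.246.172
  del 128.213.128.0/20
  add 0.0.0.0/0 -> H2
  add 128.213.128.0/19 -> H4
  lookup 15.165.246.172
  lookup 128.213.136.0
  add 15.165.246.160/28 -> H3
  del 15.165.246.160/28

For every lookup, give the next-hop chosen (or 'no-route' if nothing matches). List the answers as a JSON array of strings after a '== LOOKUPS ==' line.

Apply in order:
  add 15.165.240.0/20 -> H3 at depth 20
  - 15.165.240.0/20 clear@20
  add 15.165.0.0/16 -> H1 at depth 16
  ? 15.165.1.154  path d0:-→d1:-→d2:-→d3:-→d4:-→d5:-→d6:-→d7:-→d8:-→d9:-→d10:-→d11:-→d12:-→d13:-→d14:-→d15:-→d16:H1  best=H1
  ? 28.55.74.248  path d0:-→d1:-→d2:-→d3:-  best=no-route
  add 128.213.128.0/18 -> H1 at depth 18
  ? 128.213.129.61  path d0:-→d1:-→d2:-→d3:-→d4:-→d5:-→d6:-→d7:-→d8:-→d9:-→d10:-→d11:-→d12:-→d13:-→d14:-→d15:-→d16:-→d17:-→d18:H1  best=H1
  ? 128.213.128.84  path d0:-→d1:-→d2:-→d3:-→d4:-→d5:-→d6:-→d7:-→d8:-→d9:-→d10:-→d11:-→d12:-→d13:-→d14:-→d15:-→d16:-→d17:-→d18:H1  best=H1
  add 128.0.0.0/8 -> H3 at depth 8
  add 128.213.143.64/26 -> H3 at depth 26
  add 15.160.0.0/12 -> H0 at depth 12
  add 0.0.0.0/0 -> H2 at depth 0
  ? 128.0.0.0  path d0:H2→d1:-→d2:-→d3:-→d4:-→d5:-→d6:-→d7:-→d8:H3  best=H3
  add 0.0.0.0/3 -> H2 at depth 3
  ? 209.233.83.220  path d0:H2→d1:-  best=H2
  add 15.165.246.172/32 -> H3 at depth 32
  ? 128.213.143.67  path d0:H2→d1:-→d2:-→d3:-→d4:-→d5:-→d6:-→d7:-→d8:H3→d9:-→d10:-→d11:-→d12:-→d13:-→d14:-→d15:-→d16:-→d17:-→d18:H1→d19:-→d20:-→d21:-→d22:-→d23:-→d24:-→d25:-→d26:H3  best=H3
  - 128.0.0.0/8 clear@8
  ? 15.165.0.15  path d0:H2→d1:-→d2:-→d3:H2→d4:-→d5:-→d6:-→d7:-→d8:-→d9:-→d10:-→d11:-→d12:H0→d13:-→d14:-→d15:-→d16:H1  best=H1
  add 128.213.143.64/28 -> H3 at depth 28
  add 0.0.0.0/0 -> H1 at depth 0
  add 15.165.0.0/16 -> H2 at depth 16
  add 128.213.128.0/20 -> H4 at depth 20
  ? 128.213.128.21  path d0:H1→d1:-→d2:-→d3:-→d4:-→d5:-→d6:-→d7:-→d8:-→d9:-→d10:-→d11:-→d12:-→d13:-→d14:-→d15:-→d16:-→d17:-→d18:H1→d19:-→d20:H4  best=H4
  add 128.213.136.0/21 -> H4 at depth 21
  ? 15.160.0.246  path d0:H1→d1:-→d2:-→d3:H2→d4:-→d5:-→d6:-→d7:-→d8:-→d9:-→d10:-→d11:-→d12:H0→d13:-  best=H0
  ? 15.165.246.172  path d0:H1→d1:-→d2:-→d3:H2→d4:-→d5:-→d6:-→d7:-→d8:-→d9:-→d10:-→d11:-→d12:H0→d13:-→d14:-→d15:-→d16:H2→d17:-→d18:-→d19:-→d20:-→d21:-→d22:-→d23:-→d24:-→d25:-→d26:-→d27:-→d28:-→d29:-→d30:-→d31:-→d32:H3  best=H3
  - 128.213.128.0/20 clear@20
  add 0.0.0.0/0 -> H2 at depth 0
  add 128.213.128.0/19 -> H4 at depth 19
  ? 15.165.246.172  path d0:H2→d1:-→d2:-→d3:H2→d4:-→d5:-→d6:-→d7:-→d8:-→d9:-→d10:-→d11:-→d12:H0→d13:-→d14:-→d15:-→d16:H2→d17:-→d18:-→d19:-→d20:-→d21:-→d22:-→d23:-→d24:-→d25:-→d26:-→d27:-→d28:-→d29:-→d30:-→d31:-→d32:H3  best=H3
  ? 128.213.136.0  path d0:H2→d1:-→d2:-→d3:-→d4:-→d5:-→d6:-→d7:-→d8:-→d9:-→d10:-→d11:-→d12:-→d13:-→d14:-→d15:-→d16:-→d17:-→d18:H1→d19:H4→d20:-→d21:H4  best=H4
  add 15.165.246.160/28 -> H3 at depth 28
  - 15.165.246.160/28 clear@28

== LOOKUPS ==
["H1","no-route","H1","H1","H3","H2","H3","H1","H4","H0","H3","H3","H4"]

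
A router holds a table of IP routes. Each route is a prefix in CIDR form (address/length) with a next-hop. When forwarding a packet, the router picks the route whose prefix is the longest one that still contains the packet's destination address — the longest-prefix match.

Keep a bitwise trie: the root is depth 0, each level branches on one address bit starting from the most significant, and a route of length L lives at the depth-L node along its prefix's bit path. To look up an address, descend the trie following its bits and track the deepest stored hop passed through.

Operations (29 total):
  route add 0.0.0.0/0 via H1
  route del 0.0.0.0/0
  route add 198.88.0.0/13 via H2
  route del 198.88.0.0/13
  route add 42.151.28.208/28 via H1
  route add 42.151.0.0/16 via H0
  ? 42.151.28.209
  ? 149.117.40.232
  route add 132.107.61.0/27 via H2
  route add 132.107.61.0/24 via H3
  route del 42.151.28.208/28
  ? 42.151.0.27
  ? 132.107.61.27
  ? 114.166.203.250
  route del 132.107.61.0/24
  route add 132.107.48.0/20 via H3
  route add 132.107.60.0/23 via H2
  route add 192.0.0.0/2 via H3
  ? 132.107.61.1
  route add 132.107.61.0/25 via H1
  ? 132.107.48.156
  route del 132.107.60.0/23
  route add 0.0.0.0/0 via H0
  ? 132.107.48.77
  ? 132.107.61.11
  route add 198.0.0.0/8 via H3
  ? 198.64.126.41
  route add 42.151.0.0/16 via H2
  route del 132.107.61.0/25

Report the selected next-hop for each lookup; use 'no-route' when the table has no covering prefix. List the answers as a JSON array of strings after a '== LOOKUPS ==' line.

Process each operation:
  add 0.0.0.0/0 -> H1 at depth 0
  del 0.0.0.0/0 (clear depth 0)
  add 198.88.0.0/13 -> H2 at depth 13
  del 198.88.0.0/13 (clear depth 13)
  add 42.151.28.208/28 -> H1 at depth 28
  add 42.151.0.0/16 -> H0 at depth 16
  Q 42.151.28.209: descend 0010101010010111000111001101 ; hops seen [H0,H1] ; pick H1
  Q 149.117.40.232: descend 1 ; hops seen [∅] ; pick no-route
  add 132.107.61.0/27 -> H2 at depth 27
  add 132.107.61.0/24 -> H3 at depth 24
  del 42.151.28.208/28 (clear depth 28)
  Q 42.151.0.27: descend 0010101010010111000 ; hops seen [H0] ; pick H0
  Q 132.107.61.27: descend 100001000110101100111101000 ; hops seen [H3,H2] ; pick H2
  Q 114.166.203.250: descend 0 ; hops seen [∅] ; pick no-route
  del 132.107.61.0/24 (clear depth 24)
  add 132.107.48.0/20 -> H3 at depth 20
  add 132.107.60.0/23 -> H2 at depth 23
  add 192.0.0.0/2 -> H3 at depth 2
  Q 132.107.61.1: descend 100001000110101100111101000 ; hops seen [H3,H2,H2] ; pick H2
  add 132.107.61.0/25 -> H1 at depth 25
  Q 132.107.48.156: descend 10000100011010110011 ; hops seen [H3] ; pick H3
  del 132.107.60.0/23 (clear depth 23)
  add 0.0.0.0/0 -> H0 at depth 0
  Q 132.107.48.77: descend 10000100011010110011 ; hops seen [H0,H3] ; pick H3
  Q 132.107.61.11: descend 100001000110101100111101000 ; hops seen [H0,H3,H1,H2] ; pick H2
  add 198.0.0.0/8 -> H3 at depth 8
  Q 198.64.126.41: descend 11000110010 ; hops seen [H0,H3,H3] ; pick H3
  add 42.151.0.0/16 -> H2 at depth 16
  del 132.107.61.0/25 (clear depth 25)

== LOOKUPS ==
["H1","no-route","H0","H2","no-route","H2","H3","H3","H2","H3"]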